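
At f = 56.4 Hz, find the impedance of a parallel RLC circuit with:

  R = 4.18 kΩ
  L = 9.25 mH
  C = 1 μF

Step 1 — Angular frequency: ω = 2π·f = 2π·56.4 = 354.4 rad/s.
Step 2 — Component impedances:
  R: Z = R = 4180 Ω
  L: Z = jωL = j·354.4·0.00925 = 0 + j3.278 Ω
  C: Z = 1/(jωC) = -j/(ω·C) = 0 - j2822 Ω
Step 3 — Parallel combination: 1/Z_total = 1/R + 1/L + 1/C; Z_total = 0.002577 + j3.282 Ω = 3.282∠90.0° Ω.

Z = 0.002577 + j3.282 Ω = 3.282∠90.0° Ω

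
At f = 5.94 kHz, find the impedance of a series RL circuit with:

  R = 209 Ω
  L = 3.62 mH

Step 1 — Angular frequency: ω = 2π·f = 2π·5940 = 3.732e+04 rad/s.
Step 2 — Component impedances:
  R: Z = R = 209 Ω
  L: Z = jωL = j·3.732e+04·0.00362 = 0 + j135.1 Ω
Step 3 — Series combination: Z_total = R + L = 209 + j135.1 Ω = 248.9∠32.9° Ω.

Z = 209 + j135.1 Ω = 248.9∠32.9° Ω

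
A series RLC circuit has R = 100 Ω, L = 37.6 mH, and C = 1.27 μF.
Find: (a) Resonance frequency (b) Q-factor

Step 1 — Resonance condition Im(Z)=0 gives ω₀ = 1/√(LC).
Step 2 — ω₀ = 1/√(0.0376·1.27e-06) = 4576 rad/s.
Step 3 — f₀ = ω₀/(2π) = 728.3 Hz.
Step 4 — Series Q: Q = ω₀L/R = 4576·0.0376/100 = 1.721.

(a) f₀ = 728.3 Hz  (b) Q = 1.721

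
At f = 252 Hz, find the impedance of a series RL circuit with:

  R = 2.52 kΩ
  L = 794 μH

Step 1 — Angular frequency: ω = 2π·f = 2π·252 = 1583 rad/s.
Step 2 — Component impedances:
  R: Z = R = 2520 Ω
  L: Z = jωL = j·1583·0.000794 = 0 + j1.257 Ω
Step 3 — Series combination: Z_total = R + L = 2520 + j1.257 Ω = 2520∠0.0° Ω.

Z = 2520 + j1.257 Ω = 2520∠0.0° Ω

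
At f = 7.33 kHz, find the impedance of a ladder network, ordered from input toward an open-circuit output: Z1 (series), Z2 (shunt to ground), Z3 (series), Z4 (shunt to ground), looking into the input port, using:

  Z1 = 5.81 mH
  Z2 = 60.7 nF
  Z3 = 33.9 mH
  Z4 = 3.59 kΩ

Step 1 — Angular frequency: ω = 2π·f = 2π·7330 = 4.606e+04 rad/s.
Step 2 — Component impedances:
  Z1: Z = jωL = j·4.606e+04·0.00581 = 0 + j267.6 Ω
  Z2: Z = 1/(jωC) = -j/(ω·C) = 0 - j357.7 Ω
  Z3: Z = jωL = j·4.606e+04·0.0339 = 0 + j1561 Ω
  Z4: Z = R = 3590 Ω
Step 3 — Ladder network (open output): work backward from the far end, alternating series and parallel combinations. Z_in = 32.04 - j100.9 Ω = 105.8∠-72.4° Ω.

Z = 32.04 - j100.9 Ω = 105.8∠-72.4° Ω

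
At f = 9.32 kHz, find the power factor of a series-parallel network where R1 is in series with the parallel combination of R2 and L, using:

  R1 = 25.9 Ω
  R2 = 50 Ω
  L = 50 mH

Step 1 — Angular frequency: ω = 2π·f = 2π·9320 = 5.856e+04 rad/s.
Step 2 — Component impedances:
  R1: Z = R = 25.9 Ω
  R2: Z = R = 50 Ω
  L: Z = jωL = j·5.856e+04·0.05 = 0 + j2928 Ω
Step 3 — Parallel branch: R2 || L = 1/(1/R2 + 1/L) = 49.99 + j0.8536 Ω.
Step 4 — Series with R1: Z_total = R1 + (R2 || L) = 75.89 + j0.8536 Ω = 75.89∠0.6° Ω.
Step 5 — Power factor: PF = cos(φ) = Re(Z)/|Z| = 75.885/75.89 = 0.9999.
Step 6 — Type: Im(Z) = 0.8536 ⇒ lagging (phase φ = 0.6°).

PF = 0.9999 (lagging, φ = 0.6°)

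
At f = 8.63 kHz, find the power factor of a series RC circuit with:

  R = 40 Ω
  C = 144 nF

Step 1 — Angular frequency: ω = 2π·f = 2π·8630 = 5.422e+04 rad/s.
Step 2 — Component impedances:
  R: Z = R = 40 Ω
  C: Z = 1/(jωC) = -j/(ω·C) = 0 - j128.1 Ω
Step 3 — Series combination: Z_total = R + C = 40 - j128.1 Ω = 134.2∠-72.7° Ω.
Step 4 — Power factor: PF = cos(φ) = Re(Z)/|Z| = 40/134.2 = 0.2981.
Step 5 — Type: Im(Z) = -128.1 ⇒ leading (phase φ = -72.7°).

PF = 0.2981 (leading, φ = -72.7°)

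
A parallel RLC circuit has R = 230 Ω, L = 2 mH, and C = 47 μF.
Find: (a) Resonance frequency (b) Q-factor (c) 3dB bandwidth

Step 1 — Resonance: ω₀ = 1/√(LC) = 1/√(0.002·4.7e-05) = 3262 rad/s.
Step 2 — f₀ = ω₀/(2π) = 519.1 Hz.
Step 3 — Parallel Q: Q = R/(ω₀L) = 230/(3262·0.002) = 35.26.
Step 4 — Bandwidth: Δω = ω₀/Q = 92.51 rad/s; BW = Δω/(2π) = 14.72 Hz.

(a) f₀ = 519.1 Hz  (b) Q = 35.26  (c) BW = 14.72 Hz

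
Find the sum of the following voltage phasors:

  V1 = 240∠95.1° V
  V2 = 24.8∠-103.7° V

Step 1 — Convert each phasor to rectangular form:
  V1 = 240·(cos(95.1°) + j·sin(95.1°)) = -21.33 + j239 V
  V2 = 24.8·(cos(-103.7°) + j·sin(-103.7°)) = -5.874 - j24.09 V
Step 2 — Sum components: V_total = -27.21 + j215 V.
Step 3 — Convert to polar: |V_total| = 216.7 V, ∠V_total = 97.2°.

V_total = 216.7∠97.2° V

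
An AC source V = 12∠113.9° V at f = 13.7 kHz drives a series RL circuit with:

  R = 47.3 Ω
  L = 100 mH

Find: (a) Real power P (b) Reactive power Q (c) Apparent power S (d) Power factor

Step 1 — Angular frequency: ω = 2π·f = 2π·1.37e+04 = 8.608e+04 rad/s.
Step 2 — Component impedances:
  R: Z = R = 47.3 Ω
  L: Z = jωL = j·8.608e+04·0.1 = 0 + j8608 Ω
Step 3 — Series combination: Z_total = R + L = 47.3 + j8608 Ω = 8608∠89.7° Ω.
Step 4 — Source phasor: V = 12∠113.9° V = -4.862 + j10.97 V.
Step 5 — Current: I = V / Z = 0.001271 + j0.0005718 A = 0.001394∠24.2° A.
Step 6 — Complex power: S = V·I* = 9.192e-05 + j0.01673 VA.
Step 7 — Real power: P = Re(S) = 9.192e-05 W.
Step 8 — Reactive power: Q = Im(S) = 0.01673 VAR.
Step 9 — Apparent power: |S| = 0.01673 VA.
Step 10 — Power factor: PF = P/|S| = 0.005495 (lagging).

(a) P = 9.192e-05 W  (b) Q = 0.01673 VAR  (c) S = 0.01673 VA  (d) PF = 0.005495 (lagging)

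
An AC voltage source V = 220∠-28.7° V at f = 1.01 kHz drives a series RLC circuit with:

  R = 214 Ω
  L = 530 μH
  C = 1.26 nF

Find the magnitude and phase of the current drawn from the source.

Step 1 — Angular frequency: ω = 2π·f = 2π·1010 = 6346 rad/s.
Step 2 — Component impedances:
  R: Z = R = 214 Ω
  L: Z = jωL = j·6346·0.00053 = 0 + j3.363 Ω
  C: Z = 1/(jωC) = -j/(ω·C) = 0 - j1.251e+05 Ω
Step 3 — Series combination: Z_total = R + L + C = 214 - j1.251e+05 Ω = 1.251e+05∠-89.9° Ω.
Step 4 — Source phasor: V = 220∠-28.7° V = 193 - j105.6 V.
Step 5 — Ohm's law: I = V / Z_total = (193 - j105.6) / (214 - j1.251e+05) = 0.0008474 + j0.001542 A.
Step 6 — Convert to polar: |I| = 0.001759 A, ∠I = 61.2°.

I = 0.001759∠61.2° A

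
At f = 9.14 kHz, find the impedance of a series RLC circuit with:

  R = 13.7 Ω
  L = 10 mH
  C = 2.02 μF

Step 1 — Angular frequency: ω = 2π·f = 2π·9140 = 5.743e+04 rad/s.
Step 2 — Component impedances:
  R: Z = R = 13.7 Ω
  L: Z = jωL = j·5.743e+04·0.01 = 0 + j574.3 Ω
  C: Z = 1/(jωC) = -j/(ω·C) = 0 - j8.62 Ω
Step 3 — Series combination: Z_total = R + L + C = 13.7 + j565.7 Ω = 565.8∠88.6° Ω.

Z = 13.7 + j565.7 Ω = 565.8∠88.6° Ω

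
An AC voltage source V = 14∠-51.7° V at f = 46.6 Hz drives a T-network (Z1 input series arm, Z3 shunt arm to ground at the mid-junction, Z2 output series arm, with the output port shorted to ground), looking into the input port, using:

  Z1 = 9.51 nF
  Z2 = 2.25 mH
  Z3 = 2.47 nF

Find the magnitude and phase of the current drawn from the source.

Step 1 — Angular frequency: ω = 2π·f = 2π·46.6 = 292.8 rad/s.
Step 2 — Component impedances:
  Z1: Z = 1/(jωC) = -j/(ω·C) = 0 - j3.591e+05 Ω
  Z2: Z = jωL = j·292.8·0.00225 = 0 + j0.6588 Ω
  Z3: Z = 1/(jωC) = -j/(ω·C) = 0 - j1.383e+06 Ω
Step 3 — With the output port shorted to ground, the output series arm Z2 runs from the junction to ground; the shunt arm Z3 also runs from the junction to ground. They appear in parallel: Z3 || Z2 = 0 + j0.6588 Ω.
Step 4 — Series with input arm Z1: Z_in = Z1 + (Z3 || Z2) = 0 - j3.591e+05 Ω = 3.591e+05∠-90.0° Ω.
Step 5 — Source phasor: V = 14∠-51.7° V = 8.677 - j10.99 V.
Step 6 — Ohm's law: I = V / Z_total = (8.677 - j10.99) / (0 - j3.591e+05) = 3.059e-05 + j2.416e-05 A.
Step 7 — Convert to polar: |I| = 3.898e-05 A, ∠I = 38.3°.

I = 3.898e-05∠38.3° A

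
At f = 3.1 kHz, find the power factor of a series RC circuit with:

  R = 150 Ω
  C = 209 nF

Step 1 — Angular frequency: ω = 2π·f = 2π·3100 = 1.948e+04 rad/s.
Step 2 — Component impedances:
  R: Z = R = 150 Ω
  C: Z = 1/(jωC) = -j/(ω·C) = 0 - j245.6 Ω
Step 3 — Series combination: Z_total = R + C = 150 - j245.6 Ω = 287.8∠-58.6° Ω.
Step 4 — Power factor: PF = cos(φ) = Re(Z)/|Z| = 150/287.8 = 0.5212.
Step 5 — Type: Im(Z) = -245.6 ⇒ leading (phase φ = -58.6°).

PF = 0.5212 (leading, φ = -58.6°)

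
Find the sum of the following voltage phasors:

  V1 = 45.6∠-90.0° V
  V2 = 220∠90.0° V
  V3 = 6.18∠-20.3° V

Step 1 — Convert each phasor to rectangular form:
  V1 = 45.6·(cos(-90.0°) + j·sin(-90.0°)) = 0 - j45.6 V
  V2 = 220·(cos(90.0°) + j·sin(90.0°)) = 0 + j220 V
  V3 = 6.18·(cos(-20.3°) + j·sin(-20.3°)) = 5.796 - j2.144 V
Step 2 — Sum components: V_total = 5.796 + j172.3 V.
Step 3 — Convert to polar: |V_total| = 172.4 V, ∠V_total = 88.1°.

V_total = 172.4∠88.1° V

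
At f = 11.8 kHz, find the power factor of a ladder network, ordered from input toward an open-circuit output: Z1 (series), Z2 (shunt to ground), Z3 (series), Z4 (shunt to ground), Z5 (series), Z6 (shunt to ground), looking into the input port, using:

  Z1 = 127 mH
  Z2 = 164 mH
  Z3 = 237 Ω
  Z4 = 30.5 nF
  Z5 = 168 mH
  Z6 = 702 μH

Step 1 — Angular frequency: ω = 2π·f = 2π·1.18e+04 = 7.414e+04 rad/s.
Step 2 — Component impedances:
  Z1: Z = jωL = j·7.414e+04·0.127 = 0 + j9416 Ω
  Z2: Z = jωL = j·7.414e+04·0.164 = 0 + j1.216e+04 Ω
  Z3: Z = R = 237 Ω
  Z4: Z = 1/(jωC) = -j/(ω·C) = 0 - j442.2 Ω
  Z5: Z = jωL = j·7.414e+04·0.168 = 0 + j1.246e+04 Ω
  Z6: Z = jωL = j·7.414e+04·0.000702 = 0 + j52.05 Ω
Step 3 — Ladder network (open output): work backward from the far end, alternating series and parallel combinations. Z_in = 255.8 + j8945 Ω = 8948∠88.4° Ω.
Step 4 — Power factor: PF = cos(φ) = Re(Z)/|Z| = 255.8/8948 = 0.02859.
Step 5 — Type: Im(Z) = 8945 ⇒ lagging (phase φ = 88.4°).

PF = 0.02859 (lagging, φ = 88.4°)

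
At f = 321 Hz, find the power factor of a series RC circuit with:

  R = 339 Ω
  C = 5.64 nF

Step 1 — Angular frequency: ω = 2π·f = 2π·321 = 2017 rad/s.
Step 2 — Component impedances:
  R: Z = R = 339 Ω
  C: Z = 1/(jωC) = -j/(ω·C) = 0 - j8.791e+04 Ω
Step 3 — Series combination: Z_total = R + C = 339 - j8.791e+04 Ω = 8.791e+04∠-89.8° Ω.
Step 4 — Power factor: PF = cos(φ) = Re(Z)/|Z| = 339/8.791e+04 = 0.003856.
Step 5 — Type: Im(Z) = -8.791e+04 ⇒ leading (phase φ = -89.8°).

PF = 0.003856 (leading, φ = -89.8°)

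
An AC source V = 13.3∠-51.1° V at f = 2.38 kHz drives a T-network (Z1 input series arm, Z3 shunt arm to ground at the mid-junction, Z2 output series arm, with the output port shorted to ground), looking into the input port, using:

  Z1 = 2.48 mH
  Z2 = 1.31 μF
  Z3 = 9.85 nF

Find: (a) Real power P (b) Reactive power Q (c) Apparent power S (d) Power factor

Step 1 — Angular frequency: ω = 2π·f = 2π·2380 = 1.495e+04 rad/s.
Step 2 — Component impedances:
  Z1: Z = jωL = j·1.495e+04·0.00248 = 0 + j37.09 Ω
  Z2: Z = 1/(jωC) = -j/(ω·C) = 0 - j51.05 Ω
  Z3: Z = 1/(jωC) = -j/(ω·C) = 0 - j6789 Ω
Step 3 — With the output port shorted to ground, the output series arm Z2 runs from the junction to ground; the shunt arm Z3 also runs from the junction to ground. They appear in parallel: Z3 || Z2 = 0 - j50.67 Ω.
Step 4 — Series with input arm Z1: Z_in = Z1 + (Z3 || Z2) = 0 - j13.58 Ω = 13.58∠-90.0° Ω.
Step 5 — Source phasor: V = 13.3∠-51.1° V = 8.352 - j10.35 V.
Step 6 — Current: I = V / Z = 0.7622 + j0.615 A = 0.9794∠38.9° A.
Step 7 — Complex power: S = V·I* = 0 - j13.03 VA.
Step 8 — Real power: P = Re(S) = 0 W.
Step 9 — Reactive power: Q = Im(S) = -13.03 VAR.
Step 10 — Apparent power: |S| = 13.03 VA.
Step 11 — Power factor: PF = P/|S| = 0 (leading).

(a) P = 0 W  (b) Q = -13.03 VAR  (c) S = 13.03 VA  (d) PF = 0 (leading)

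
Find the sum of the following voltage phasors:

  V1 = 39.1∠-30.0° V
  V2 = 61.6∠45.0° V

Step 1 — Convert each phasor to rectangular form:
  V1 = 39.1·(cos(-30.0°) + j·sin(-30.0°)) = 33.86 - j19.55 V
  V2 = 61.6·(cos(45.0°) + j·sin(45.0°)) = 43.56 + j43.56 V
Step 2 — Sum components: V_total = 77.42 + j24.01 V.
Step 3 — Convert to polar: |V_total| = 81.06 V, ∠V_total = 17.2°.

V_total = 81.06∠17.2° V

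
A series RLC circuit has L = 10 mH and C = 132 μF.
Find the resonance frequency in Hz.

Step 1 — Resonance condition Im(Z)=0 gives ω₀ = 1/√(LC).
Step 2 — ω₀ = 1/√(0.01·0.000132) = 870.4 rad/s.
Step 3 — f₀ = ω₀/(2π) = 138.5 Hz.

f₀ = 138.5 Hz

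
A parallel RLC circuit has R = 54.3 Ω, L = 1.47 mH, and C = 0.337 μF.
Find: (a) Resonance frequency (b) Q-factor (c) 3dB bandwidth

Step 1 — Resonance: ω₀ = 1/√(LC) = 1/√(0.00147·3.37e-07) = 4.493e+04 rad/s.
Step 2 — f₀ = ω₀/(2π) = 7151 Hz.
Step 3 — Parallel Q: Q = R/(ω₀L) = 54.3/(4.493e+04·0.00147) = 0.8222.
Step 4 — Bandwidth: Δω = ω₀/Q = 5.465e+04 rad/s; BW = Δω/(2π) = 8697 Hz.

(a) f₀ = 7151 Hz  (b) Q = 0.8222  (c) BW = 8697 Hz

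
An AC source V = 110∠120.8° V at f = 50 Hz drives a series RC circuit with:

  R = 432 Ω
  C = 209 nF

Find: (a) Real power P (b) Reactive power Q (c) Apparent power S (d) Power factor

Step 1 — Angular frequency: ω = 2π·f = 2π·50 = 314.2 rad/s.
Step 2 — Component impedances:
  R: Z = R = 432 Ω
  C: Z = 1/(jωC) = -j/(ω·C) = 0 - j1.523e+04 Ω
Step 3 — Series combination: Z_total = R + C = 432 - j1.523e+04 Ω = 1.524e+04∠-88.4° Ω.
Step 4 — Source phasor: V = 110∠120.8° V = -56.32 + j94.49 V.
Step 5 — Current: I = V / Z = -0.006304 - j0.003519 A = 0.00722∠-150.8° A.
Step 6 — Complex power: S = V·I* = 0.02252 - j0.7938 VA.
Step 7 — Real power: P = Re(S) = 0.02252 W.
Step 8 — Reactive power: Q = Im(S) = -0.7938 VAR.
Step 9 — Apparent power: |S| = 0.7942 VA.
Step 10 — Power factor: PF = P/|S| = 0.02835 (leading).

(a) P = 0.02252 W  (b) Q = -0.7938 VAR  (c) S = 0.7942 VA  (d) PF = 0.02835 (leading)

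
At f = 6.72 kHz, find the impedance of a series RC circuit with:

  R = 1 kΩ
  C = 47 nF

Step 1 — Angular frequency: ω = 2π·f = 2π·6720 = 4.222e+04 rad/s.
Step 2 — Component impedances:
  R: Z = R = 1000 Ω
  C: Z = 1/(jωC) = -j/(ω·C) = 0 - j503.9 Ω
Step 3 — Series combination: Z_total = R + C = 1000 - j503.9 Ω = 1120∠-26.7° Ω.

Z = 1000 - j503.9 Ω = 1120∠-26.7° Ω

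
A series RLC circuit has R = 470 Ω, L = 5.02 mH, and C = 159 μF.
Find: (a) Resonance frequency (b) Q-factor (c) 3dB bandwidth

Step 1 — Resonance: ω₀ = 1/√(LC) = 1/√(0.00502·0.000159) = 1119 rad/s.
Step 2 — f₀ = ω₀/(2π) = 178.1 Hz.
Step 3 — Series Q: Q = ω₀L/R = 1119·0.00502/470 = 0.01196.
Step 4 — Bandwidth: Δω = ω₀/Q = 9.363e+04 rad/s; BW = Δω/(2π) = 1.49e+04 Hz.

(a) f₀ = 178.1 Hz  (b) Q = 0.01196  (c) BW = 1.49e+04 Hz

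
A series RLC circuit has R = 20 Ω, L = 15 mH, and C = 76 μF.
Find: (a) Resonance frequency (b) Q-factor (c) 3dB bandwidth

Step 1 — Resonance condition Im(Z)=0 gives ω₀ = 1/√(LC).
Step 2 — ω₀ = 1/√(0.015·7.6e-05) = 936.6 rad/s.
Step 3 — f₀ = ω₀/(2π) = 149.1 Hz.
Step 4 — Series Q: Q = ω₀L/R = 936.6·0.015/20 = 0.7024.
Step 5 — 3dB bandwidth: Δω = ω₀/Q = 1333 rad/s; BW = Δω/(2π) = 212.2 Hz.

(a) f₀ = 149.1 Hz  (b) Q = 0.7024  (c) BW = 212.2 Hz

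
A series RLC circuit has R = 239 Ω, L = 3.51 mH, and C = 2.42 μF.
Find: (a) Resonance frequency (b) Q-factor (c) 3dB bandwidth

Step 1 — Resonance: ω₀ = 1/√(LC) = 1/√(0.00351·2.42e-06) = 1.085e+04 rad/s.
Step 2 — f₀ = ω₀/(2π) = 1727 Hz.
Step 3 — Series Q: Q = ω₀L/R = 1.085e+04·0.00351/239 = 0.1593.
Step 4 — Bandwidth: Δω = ω₀/Q = 6.809e+04 rad/s; BW = Δω/(2π) = 1.084e+04 Hz.

(a) f₀ = 1727 Hz  (b) Q = 0.1593  (c) BW = 1.084e+04 Hz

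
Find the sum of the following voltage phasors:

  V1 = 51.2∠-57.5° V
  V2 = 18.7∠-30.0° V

Step 1 — Convert each phasor to rectangular form:
  V1 = 51.2·(cos(-57.5°) + j·sin(-57.5°)) = 27.51 - j43.18 V
  V2 = 18.7·(cos(-30.0°) + j·sin(-30.0°)) = 16.19 - j9.35 V
Step 2 — Sum components: V_total = 43.7 - j52.53 V.
Step 3 — Convert to polar: |V_total| = 68.33 V, ∠V_total = -50.2°.

V_total = 68.33∠-50.2° V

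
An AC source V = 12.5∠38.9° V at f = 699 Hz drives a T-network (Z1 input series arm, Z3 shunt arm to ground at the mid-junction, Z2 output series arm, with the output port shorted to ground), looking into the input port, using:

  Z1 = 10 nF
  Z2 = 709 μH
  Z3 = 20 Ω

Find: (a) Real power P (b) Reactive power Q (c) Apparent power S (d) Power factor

Step 1 — Angular frequency: ω = 2π·f = 2π·699 = 4392 rad/s.
Step 2 — Component impedances:
  Z1: Z = 1/(jωC) = -j/(ω·C) = 0 - j2.277e+04 Ω
  Z2: Z = jωL = j·4392·0.000709 = 0 + j3.114 Ω
  Z3: Z = R = 20 Ω
Step 3 — With the output port shorted to ground, the output series arm Z2 runs from the junction to ground; the shunt arm Z3 also runs from the junction to ground. They appear in parallel: Z3 || Z2 = 0.4733 + j3.04 Ω.
Step 4 — Series with input arm Z1: Z_in = Z1 + (Z3 || Z2) = 0.4733 - j2.277e+04 Ω = 2.277e+04∠-90.0° Ω.
Step 5 — Source phasor: V = 12.5∠38.9° V = 9.728 + j7.85 V.
Step 6 — Current: I = V / Z = -0.0003448 + j0.0004273 A = 0.0005491∠128.9° A.
Step 7 — Complex power: S = V·I* = 1.427e-07 - j0.006863 VA.
Step 8 — Real power: P = Re(S) = 1.427e-07 W.
Step 9 — Reactive power: Q = Im(S) = -0.006863 VAR.
Step 10 — Apparent power: |S| = 0.006863 VA.
Step 11 — Power factor: PF = P/|S| = 2.079e-05 (leading).

(a) P = 1.427e-07 W  (b) Q = -0.006863 VAR  (c) S = 0.006863 VA  (d) PF = 2.079e-05 (leading)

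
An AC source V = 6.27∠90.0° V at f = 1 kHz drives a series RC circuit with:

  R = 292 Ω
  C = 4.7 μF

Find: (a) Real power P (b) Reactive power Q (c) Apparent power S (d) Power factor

Step 1 — Angular frequency: ω = 2π·f = 2π·1000 = 6283 rad/s.
Step 2 — Component impedances:
  R: Z = R = 292 Ω
  C: Z = 1/(jωC) = -j/(ω·C) = 0 - j33.86 Ω
Step 3 — Series combination: Z_total = R + C = 292 - j33.86 Ω = 294∠-6.6° Ω.
Step 4 — Source phasor: V = 6.27∠90.0° V = 0 + j6.27 V.
Step 5 — Current: I = V / Z = -0.002457 + j0.02119 A = 0.02133∠96.6° A.
Step 6 — Complex power: S = V·I* = 0.1328 - j0.01541 VA.
Step 7 — Real power: P = Re(S) = 0.1328 W.
Step 8 — Reactive power: Q = Im(S) = -0.01541 VAR.
Step 9 — Apparent power: |S| = 0.1337 VA.
Step 10 — Power factor: PF = P/|S| = 0.9933 (leading).

(a) P = 0.1328 W  (b) Q = -0.01541 VAR  (c) S = 0.1337 VA  (d) PF = 0.9933 (leading)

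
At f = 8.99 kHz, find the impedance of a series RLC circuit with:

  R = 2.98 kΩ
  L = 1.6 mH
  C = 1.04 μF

Step 1 — Angular frequency: ω = 2π·f = 2π·8990 = 5.649e+04 rad/s.
Step 2 — Component impedances:
  R: Z = R = 2980 Ω
  L: Z = jωL = j·5.649e+04·0.0016 = 0 + j90.38 Ω
  C: Z = 1/(jωC) = -j/(ω·C) = 0 - j17.02 Ω
Step 3 — Series combination: Z_total = R + L + C = 2980 + j73.35 Ω = 2981∠1.4° Ω.

Z = 2980 + j73.35 Ω = 2981∠1.4° Ω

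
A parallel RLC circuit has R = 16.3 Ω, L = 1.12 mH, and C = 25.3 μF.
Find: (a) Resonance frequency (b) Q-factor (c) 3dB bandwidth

Step 1 — Resonance: ω₀ = 1/√(LC) = 1/√(0.00112·2.53e-05) = 5941 rad/s.
Step 2 — f₀ = ω₀/(2π) = 945.5 Hz.
Step 3 — Parallel Q: Q = R/(ω₀L) = 16.3/(5941·0.00112) = 2.45.
Step 4 — Bandwidth: Δω = ω₀/Q = 2425 rad/s; BW = Δω/(2π) = 385.9 Hz.

(a) f₀ = 945.5 Hz  (b) Q = 2.45  (c) BW = 385.9 Hz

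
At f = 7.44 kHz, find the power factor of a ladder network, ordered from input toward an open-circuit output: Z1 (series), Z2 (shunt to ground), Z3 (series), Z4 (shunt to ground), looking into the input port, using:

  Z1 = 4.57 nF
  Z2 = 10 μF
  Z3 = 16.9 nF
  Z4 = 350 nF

Step 1 — Angular frequency: ω = 2π·f = 2π·7440 = 4.675e+04 rad/s.
Step 2 — Component impedances:
  Z1: Z = 1/(jωC) = -j/(ω·C) = 0 - j4681 Ω
  Z2: Z = 1/(jωC) = -j/(ω·C) = 0 - j2.139 Ω
  Z3: Z = 1/(jωC) = -j/(ω·C) = 0 - j1266 Ω
  Z4: Z = 1/(jωC) = -j/(ω·C) = 0 - j61.12 Ω
Step 3 — Ladder network (open output): work backward from the far end, alternating series and parallel combinations. Z_in = 0 - j4683 Ω = 4683∠-90.0° Ω.
Step 4 — Power factor: PF = cos(φ) = Re(Z)/|Z| = 0/4683 = 0.
Step 5 — Type: Im(Z) = -4683 ⇒ leading (phase φ = -90.0°).

PF = 0 (leading, φ = -90.0°)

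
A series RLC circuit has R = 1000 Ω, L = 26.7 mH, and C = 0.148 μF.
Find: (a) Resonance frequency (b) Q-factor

Step 1 — Resonance condition Im(Z)=0 gives ω₀ = 1/√(LC).
Step 2 — ω₀ = 1/√(0.0267·1.48e-07) = 1.591e+04 rad/s.
Step 3 — f₀ = ω₀/(2π) = 2532 Hz.
Step 4 — Series Q: Q = ω₀L/R = 1.591e+04·0.0267/1000 = 0.4247.

(a) f₀ = 2532 Hz  (b) Q = 0.4247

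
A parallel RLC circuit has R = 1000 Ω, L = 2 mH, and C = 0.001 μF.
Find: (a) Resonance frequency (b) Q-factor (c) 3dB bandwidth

Step 1 — Resonance: ω₀ = 1/√(LC) = 1/√(0.002·1e-09) = 7.071e+05 rad/s.
Step 2 — f₀ = ω₀/(2π) = 1.125e+05 Hz.
Step 3 — Parallel Q: Q = R/(ω₀L) = 1000/(7.071e+05·0.002) = 0.7071.
Step 4 — Bandwidth: Δω = ω₀/Q = 1e+06 rad/s; BW = Δω/(2π) = 1.592e+05 Hz.

(a) f₀ = 1.125e+05 Hz  (b) Q = 0.7071  (c) BW = 1.592e+05 Hz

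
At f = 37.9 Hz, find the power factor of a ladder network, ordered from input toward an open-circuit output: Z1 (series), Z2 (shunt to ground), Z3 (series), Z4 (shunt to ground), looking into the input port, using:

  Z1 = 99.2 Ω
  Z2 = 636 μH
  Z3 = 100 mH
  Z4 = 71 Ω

Step 1 — Angular frequency: ω = 2π·f = 2π·37.9 = 238.1 rad/s.
Step 2 — Component impedances:
  Z1: Z = R = 99.2 Ω
  Z2: Z = jωL = j·238.1·0.000636 = 0 + j0.1515 Ω
  Z3: Z = jωL = j·238.1·0.1 = 0 + j23.81 Ω
  Z4: Z = R = 71 Ω
Step 3 — Ladder network (open output): work backward from the far end, alternating series and parallel combinations. Z_in = 99.2 + j0.1514 Ω = 99.2∠0.1° Ω.
Step 4 — Power factor: PF = cos(φ) = Re(Z)/|Z| = 99.2/99.2 = 1.
Step 5 — Type: Im(Z) = 0.1514 ⇒ lagging (phase φ = 0.1°).

PF = 1 (lagging, φ = 0.1°)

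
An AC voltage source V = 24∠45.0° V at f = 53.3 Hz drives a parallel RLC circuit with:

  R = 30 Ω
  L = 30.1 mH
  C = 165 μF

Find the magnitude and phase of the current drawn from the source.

Step 1 — Angular frequency: ω = 2π·f = 2π·53.3 = 334.9 rad/s.
Step 2 — Component impedances:
  R: Z = R = 30 Ω
  L: Z = jωL = j·334.9·0.0301 = 0 + j10.08 Ω
  C: Z = 1/(jωC) = -j/(ω·C) = 0 - j18.1 Ω
Step 3 — Parallel combination: 1/Z_total = 1/R + 1/L + 1/C; Z_total = 10.96 + j14.44 Ω = 18.13∠52.8° Ω.
Step 4 — Source phasor: V = 24∠45.0° V = 16.97 + j16.97 V.
Step 5 — Ohm's law: I = V / Z_total = (16.97 + j16.97) / (10.96 + j14.44) = 1.311 - j0.1801 A.
Step 6 — Convert to polar: |I| = 1.324 A, ∠I = -7.8°.

I = 1.324∠-7.8° A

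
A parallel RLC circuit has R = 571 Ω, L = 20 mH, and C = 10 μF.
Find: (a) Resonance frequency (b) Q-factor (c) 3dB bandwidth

Step 1 — Resonance: ω₀ = 1/√(LC) = 1/√(0.02·1e-05) = 2236 rad/s.
Step 2 — f₀ = ω₀/(2π) = 355.9 Hz.
Step 3 — Parallel Q: Q = R/(ω₀L) = 571/(2236·0.02) = 12.77.
Step 4 — Bandwidth: Δω = ω₀/Q = 175.1 rad/s; BW = Δω/(2π) = 27.87 Hz.

(a) f₀ = 355.9 Hz  (b) Q = 12.77  (c) BW = 27.87 Hz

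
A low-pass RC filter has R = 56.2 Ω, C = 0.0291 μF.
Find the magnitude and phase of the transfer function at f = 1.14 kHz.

Step 1 — Angular frequency: ω = 2π·1140 = 7163 rad/s.
Step 2 — Transfer function: H(jω) = 1/(1 + jωRC).
Step 3 — Denominator: 1 + jωRC = 1 + j·7163·56.2·2.91e-08 = 1 + j0.01171.
Step 4 — H = 0.9999 - j0.01171.
Step 5 — Magnitude: |H| = 0.9999 (-0.0 dB); phase: φ = -0.7°.

|H| = 0.9999 (-0.0 dB), φ = -0.7°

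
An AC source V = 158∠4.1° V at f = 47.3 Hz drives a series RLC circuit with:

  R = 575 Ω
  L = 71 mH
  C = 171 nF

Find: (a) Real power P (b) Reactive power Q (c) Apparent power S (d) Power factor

Step 1 — Angular frequency: ω = 2π·f = 2π·47.3 = 297.2 rad/s.
Step 2 — Component impedances:
  R: Z = R = 575 Ω
  L: Z = jωL = j·297.2·0.071 = 0 + j21.1 Ω
  C: Z = 1/(jωC) = -j/(ω·C) = 0 - j1.968e+04 Ω
Step 3 — Series combination: Z_total = R + L + C = 575 - j1.966e+04 Ω = 1.966e+04∠-88.3° Ω.
Step 4 — Source phasor: V = 158∠4.1° V = 157.6 + j11.3 V.
Step 5 — Current: I = V / Z = -0.0003399 + j0.008028 A = 0.008035∠92.4° A.
Step 6 — Complex power: S = V·I* = 0.03712 - j1.269 VA.
Step 7 — Real power: P = Re(S) = 0.03712 W.
Step 8 — Reactive power: Q = Im(S) = -1.269 VAR.
Step 9 — Apparent power: |S| = 1.269 VA.
Step 10 — Power factor: PF = P/|S| = 0.02924 (leading).

(a) P = 0.03712 W  (b) Q = -1.269 VAR  (c) S = 1.269 VA  (d) PF = 0.02924 (leading)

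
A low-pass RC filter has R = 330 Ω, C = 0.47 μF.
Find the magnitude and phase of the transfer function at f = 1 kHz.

Step 1 — Angular frequency: ω = 2π·1000 = 6283 rad/s.
Step 2 — Transfer function: H(jω) = 1/(1 + jωRC).
Step 3 — Denominator: 1 + jωRC = 1 + j·6283·330·4.7e-07 = 1 + j0.9745.
Step 4 — H = 0.5129 - j0.4998.
Step 5 — Magnitude: |H| = 0.7162 (-2.9 dB); phase: φ = -44.3°.

|H| = 0.7162 (-2.9 dB), φ = -44.3°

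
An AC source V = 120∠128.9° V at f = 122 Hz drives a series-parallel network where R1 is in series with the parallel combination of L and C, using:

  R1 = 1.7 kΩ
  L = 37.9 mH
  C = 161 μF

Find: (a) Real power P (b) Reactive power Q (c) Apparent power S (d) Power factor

Step 1 — Angular frequency: ω = 2π·f = 2π·122 = 766.5 rad/s.
Step 2 — Component impedances:
  R1: Z = R = 1700 Ω
  L: Z = jωL = j·766.5·0.0379 = 0 + j29.05 Ω
  C: Z = 1/(jωC) = -j/(ω·C) = 0 - j8.103 Ω
Step 3 — Parallel branch: L || C = 1/(1/L + 1/C) = 0 - j11.24 Ω.
Step 4 — Series with R1: Z_total = R1 + (L || C) = 1700 - j11.24 Ω = 1700∠-0.4° Ω.
Step 5 — Source phasor: V = 120∠128.9° V = -75.36 + j93.39 V.
Step 6 — Current: I = V / Z = -0.04469 + j0.05464 A = 0.07059∠129.3° A.
Step 7 — Complex power: S = V·I* = 8.47 - j0.05599 VA.
Step 8 — Real power: P = Re(S) = 8.47 W.
Step 9 — Reactive power: Q = Im(S) = -0.05599 VAR.
Step 10 — Apparent power: |S| = 8.47 VA.
Step 11 — Power factor: PF = P/|S| = 1 (leading).

(a) P = 8.47 W  (b) Q = -0.05599 VAR  (c) S = 8.47 VA  (d) PF = 1 (leading)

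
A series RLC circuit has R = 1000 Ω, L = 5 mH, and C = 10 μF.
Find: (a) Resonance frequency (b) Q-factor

Step 1 — Resonance condition Im(Z)=0 gives ω₀ = 1/√(LC).
Step 2 — ω₀ = 1/√(0.005·1e-05) = 4472 rad/s.
Step 3 — f₀ = ω₀/(2π) = 711.8 Hz.
Step 4 — Series Q: Q = ω₀L/R = 4472·0.005/1000 = 0.02236.

(a) f₀ = 711.8 Hz  (b) Q = 0.02236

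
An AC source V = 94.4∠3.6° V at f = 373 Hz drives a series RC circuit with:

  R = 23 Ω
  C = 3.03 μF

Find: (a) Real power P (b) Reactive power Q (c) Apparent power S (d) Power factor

Step 1 — Angular frequency: ω = 2π·f = 2π·373 = 2344 rad/s.
Step 2 — Component impedances:
  R: Z = R = 23 Ω
  C: Z = 1/(jωC) = -j/(ω·C) = 0 - j140.8 Ω
Step 3 — Series combination: Z_total = R + C = 23 - j140.8 Ω = 142.7∠-80.7° Ω.
Step 4 — Source phasor: V = 94.4∠3.6° V = 94.21 + j5.927 V.
Step 5 — Current: I = V / Z = 0.06543 + j0.6583 A = 0.6616∠84.3° A.
Step 6 — Complex power: S = V·I* = 10.07 - j61.64 VA.
Step 7 — Real power: P = Re(S) = 10.07 W.
Step 8 — Reactive power: Q = Im(S) = -61.64 VAR.
Step 9 — Apparent power: |S| = 62.45 VA.
Step 10 — Power factor: PF = P/|S| = 0.1612 (leading).

(a) P = 10.07 W  (b) Q = -61.64 VAR  (c) S = 62.45 VA  (d) PF = 0.1612 (leading)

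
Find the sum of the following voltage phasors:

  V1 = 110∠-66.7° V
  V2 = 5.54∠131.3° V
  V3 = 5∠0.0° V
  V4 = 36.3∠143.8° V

Step 1 — Convert each phasor to rectangular form:
  V1 = 110·(cos(-66.7°) + j·sin(-66.7°)) = 43.51 - j101 V
  V2 = 5.54·(cos(131.3°) + j·sin(131.3°)) = -3.656 + j4.162 V
  V3 = 5·(cos(0.0°) + j·sin(0.0°)) = 5 V
  V4 = 36.3·(cos(143.8°) + j·sin(143.8°)) = -29.29 + j21.44 V
Step 2 — Sum components: V_total = 15.56 - j75.43 V.
Step 3 — Convert to polar: |V_total| = 77.02 V, ∠V_total = -78.3°.

V_total = 77.02∠-78.3° V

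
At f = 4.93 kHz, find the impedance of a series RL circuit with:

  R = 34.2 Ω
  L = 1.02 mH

Step 1 — Angular frequency: ω = 2π·f = 2π·4930 = 3.098e+04 rad/s.
Step 2 — Component impedances:
  R: Z = R = 34.2 Ω
  L: Z = jωL = j·3.098e+04·0.00102 = 0 + j31.6 Ω
Step 3 — Series combination: Z_total = R + L = 34.2 + j31.6 Ω = 46.56∠42.7° Ω.

Z = 34.2 + j31.6 Ω = 46.56∠42.7° Ω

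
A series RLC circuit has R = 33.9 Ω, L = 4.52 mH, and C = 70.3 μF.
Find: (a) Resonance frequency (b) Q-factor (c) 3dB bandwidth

Step 1 — Resonance condition Im(Z)=0 gives ω₀ = 1/√(LC).
Step 2 — ω₀ = 1/√(0.00452·7.03e-05) = 1774 rad/s.
Step 3 — f₀ = ω₀/(2π) = 282.3 Hz.
Step 4 — Series Q: Q = ω₀L/R = 1774·0.00452/33.9 = 0.2365.
Step 5 — 3dB bandwidth: Δω = ω₀/Q = 7500 rad/s; BW = Δω/(2π) = 1194 Hz.

(a) f₀ = 282.3 Hz  (b) Q = 0.2365  (c) BW = 1194 Hz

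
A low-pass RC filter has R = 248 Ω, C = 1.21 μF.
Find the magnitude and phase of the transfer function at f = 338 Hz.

Step 1 — Angular frequency: ω = 2π·338 = 2124 rad/s.
Step 2 — Transfer function: H(jω) = 1/(1 + jωRC).
Step 3 — Denominator: 1 + jωRC = 1 + j·2124·248·1.21e-06 = 1 + j0.6373.
Step 4 — H = 0.7112 - j0.4532.
Step 5 — Magnitude: |H| = 0.8433 (-1.5 dB); phase: φ = -32.5°.

|H| = 0.8433 (-1.5 dB), φ = -32.5°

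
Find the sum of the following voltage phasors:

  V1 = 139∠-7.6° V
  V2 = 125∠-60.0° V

Step 1 — Convert each phasor to rectangular form:
  V1 = 139·(cos(-7.6°) + j·sin(-7.6°)) = 137.8 - j18.38 V
  V2 = 125·(cos(-60.0°) + j·sin(-60.0°)) = 62.5 - j108.3 V
Step 2 — Sum components: V_total = 200.3 - j126.6 V.
Step 3 — Convert to polar: |V_total| = 237 V, ∠V_total = -32.3°.

V_total = 237∠-32.3° V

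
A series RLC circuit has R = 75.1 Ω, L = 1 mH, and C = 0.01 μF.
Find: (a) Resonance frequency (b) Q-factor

Step 1 — Resonance condition Im(Z)=0 gives ω₀ = 1/√(LC).
Step 2 — ω₀ = 1/√(0.001·1e-08) = 3.162e+05 rad/s.
Step 3 — f₀ = ω₀/(2π) = 5.033e+04 Hz.
Step 4 — Series Q: Q = ω₀L/R = 3.162e+05·0.001/75.1 = 4.211.

(a) f₀ = 5.033e+04 Hz  (b) Q = 4.211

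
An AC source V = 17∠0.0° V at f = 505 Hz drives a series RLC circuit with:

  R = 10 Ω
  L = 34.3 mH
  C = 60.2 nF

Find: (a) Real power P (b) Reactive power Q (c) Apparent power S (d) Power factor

Step 1 — Angular frequency: ω = 2π·f = 2π·505 = 3173 rad/s.
Step 2 — Component impedances:
  R: Z = R = 10 Ω
  L: Z = jωL = j·3173·0.0343 = 0 + j108.8 Ω
  C: Z = 1/(jωC) = -j/(ω·C) = 0 - j5235 Ω
Step 3 — Series combination: Z_total = R + L + C = 10 - j5126 Ω = 5126∠-89.9° Ω.
Step 4 — Source phasor: V = 17∠0.0° V = 17 V.
Step 5 — Current: I = V / Z = 6.469e-06 + j0.003316 A = 0.003316∠89.9° A.
Step 6 — Complex power: S = V·I* = 0.00011 - j0.05638 VA.
Step 7 — Real power: P = Re(S) = 0.00011 W.
Step 8 — Reactive power: Q = Im(S) = -0.05638 VAR.
Step 9 — Apparent power: |S| = 0.05638 VA.
Step 10 — Power factor: PF = P/|S| = 0.001951 (leading).

(a) P = 0.00011 W  (b) Q = -0.05638 VAR  (c) S = 0.05638 VA  (d) PF = 0.001951 (leading)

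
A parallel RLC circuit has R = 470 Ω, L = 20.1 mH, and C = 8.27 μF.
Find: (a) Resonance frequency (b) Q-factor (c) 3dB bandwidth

Step 1 — Resonance: ω₀ = 1/√(LC) = 1/√(0.0201·8.27e-06) = 2453 rad/s.
Step 2 — f₀ = ω₀/(2π) = 390.4 Hz.
Step 3 — Parallel Q: Q = R/(ω₀L) = 470/(2453·0.0201) = 9.534.
Step 4 — Bandwidth: Δω = ω₀/Q = 257.3 rad/s; BW = Δω/(2π) = 40.95 Hz.

(a) f₀ = 390.4 Hz  (b) Q = 9.534  (c) BW = 40.95 Hz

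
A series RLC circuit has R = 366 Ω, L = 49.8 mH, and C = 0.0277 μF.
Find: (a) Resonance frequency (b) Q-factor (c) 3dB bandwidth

Step 1 — Resonance: ω₀ = 1/√(LC) = 1/√(0.0498·2.77e-08) = 2.692e+04 rad/s.
Step 2 — f₀ = ω₀/(2π) = 4285 Hz.
Step 3 — Series Q: Q = ω₀L/R = 2.692e+04·0.0498/366 = 3.663.
Step 4 — Bandwidth: Δω = ω₀/Q = 7349 rad/s; BW = Δω/(2π) = 1170 Hz.

(a) f₀ = 4285 Hz  (b) Q = 3.663  (c) BW = 1170 Hz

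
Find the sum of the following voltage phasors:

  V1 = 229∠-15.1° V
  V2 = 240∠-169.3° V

Step 1 — Convert each phasor to rectangular form:
  V1 = 229·(cos(-15.1°) + j·sin(-15.1°)) = 221.1 - j59.66 V
  V2 = 240·(cos(-169.3°) + j·sin(-169.3°)) = -235.8 - j44.56 V
Step 2 — Sum components: V_total = -14.73 - j104.2 V.
Step 3 — Convert to polar: |V_total| = 105.3 V, ∠V_total = -98.0°.

V_total = 105.3∠-98.0° V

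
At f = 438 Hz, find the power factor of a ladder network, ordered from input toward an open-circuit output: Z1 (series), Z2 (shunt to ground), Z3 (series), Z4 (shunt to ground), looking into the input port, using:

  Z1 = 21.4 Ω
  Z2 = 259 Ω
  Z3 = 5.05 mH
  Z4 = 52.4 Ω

Step 1 — Angular frequency: ω = 2π·f = 2π·438 = 2752 rad/s.
Step 2 — Component impedances:
  Z1: Z = R = 21.4 Ω
  Z2: Z = R = 259 Ω
  Z3: Z = jωL = j·2752·0.00505 = 0 + j13.9 Ω
  Z4: Z = R = 52.4 Ω
Step 3 — Ladder network (open output): work backward from the far end, alternating series and parallel combinations. Z_in = 65.41 + j9.595 Ω = 66.11∠8.3° Ω.
Step 4 — Power factor: PF = cos(φ) = Re(Z)/|Z| = 65.41/66.11 = 0.9894.
Step 5 — Type: Im(Z) = 9.595 ⇒ lagging (phase φ = 8.3°).

PF = 0.9894 (lagging, φ = 8.3°)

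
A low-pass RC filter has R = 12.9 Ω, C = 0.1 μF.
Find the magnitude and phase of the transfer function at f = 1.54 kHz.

Step 1 — Angular frequency: ω = 2π·1540 = 9676 rad/s.
Step 2 — Transfer function: H(jω) = 1/(1 + jωRC).
Step 3 — Denominator: 1 + jωRC = 1 + j·9676·12.9·1e-07 = 1 + j0.01248.
Step 4 — H = 0.9998 - j0.01248.
Step 5 — Magnitude: |H| = 0.9999 (-0.0 dB); phase: φ = -0.7°.

|H| = 0.9999 (-0.0 dB), φ = -0.7°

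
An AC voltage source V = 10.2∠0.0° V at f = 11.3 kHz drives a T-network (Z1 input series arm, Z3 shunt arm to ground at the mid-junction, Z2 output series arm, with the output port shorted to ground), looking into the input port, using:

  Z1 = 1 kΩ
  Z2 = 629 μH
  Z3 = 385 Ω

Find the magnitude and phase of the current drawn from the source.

Step 1 — Angular frequency: ω = 2π·f = 2π·1.13e+04 = 7.1e+04 rad/s.
Step 2 — Component impedances:
  Z1: Z = R = 1000 Ω
  Z2: Z = jωL = j·7.1e+04·0.000629 = 0 + j44.66 Ω
  Z3: Z = R = 385 Ω
Step 3 — With the output port shorted to ground, the output series arm Z2 runs from the junction to ground; the shunt arm Z3 also runs from the junction to ground. They appear in parallel: Z3 || Z2 = 5.112 + j44.07 Ω.
Step 4 — Series with input arm Z1: Z_in = Z1 + (Z3 || Z2) = 1005 + j44.07 Ω = 1006∠2.5° Ω.
Step 5 — Source phasor: V = 10.2∠0.0° V = 10.2 V.
Step 6 — Ohm's law: I = V / Z_total = (10.2) / (1005 + j44.07) = 0.01013 - j0.0004441 A.
Step 7 — Convert to polar: |I| = 0.01014 A, ∠I = -2.5°.

I = 0.01014∠-2.5° A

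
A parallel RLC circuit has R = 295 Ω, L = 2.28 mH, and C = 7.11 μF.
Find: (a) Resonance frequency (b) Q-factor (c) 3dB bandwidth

Step 1 — Resonance: ω₀ = 1/√(LC) = 1/√(0.00228·7.11e-06) = 7854 rad/s.
Step 2 — f₀ = ω₀/(2π) = 1250 Hz.
Step 3 — Parallel Q: Q = R/(ω₀L) = 295/(7854·0.00228) = 16.47.
Step 4 — Bandwidth: Δω = ω₀/Q = 476.8 rad/s; BW = Δω/(2π) = 75.88 Hz.

(a) f₀ = 1250 Hz  (b) Q = 16.47  (c) BW = 75.88 Hz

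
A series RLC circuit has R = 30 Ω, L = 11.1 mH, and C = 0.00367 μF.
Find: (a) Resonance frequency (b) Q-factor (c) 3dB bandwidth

Step 1 — Resonance: ω₀ = 1/√(LC) = 1/√(0.0111·3.67e-09) = 1.567e+05 rad/s.
Step 2 — f₀ = ω₀/(2π) = 2.494e+04 Hz.
Step 3 — Series Q: Q = ω₀L/R = 1.567e+05·0.0111/30 = 57.97.
Step 4 — Bandwidth: Δω = ω₀/Q = 2703 rad/s; BW = Δω/(2π) = 430.1 Hz.

(a) f₀ = 2.494e+04 Hz  (b) Q = 57.97  (c) BW = 430.1 Hz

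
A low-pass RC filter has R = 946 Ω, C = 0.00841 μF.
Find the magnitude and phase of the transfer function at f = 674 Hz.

Step 1 — Angular frequency: ω = 2π·674 = 4235 rad/s.
Step 2 — Transfer function: H(jω) = 1/(1 + jωRC).
Step 3 — Denominator: 1 + jωRC = 1 + j·4235·946·8.41e-09 = 1 + j0.03369.
Step 4 — H = 0.9989 - j0.03365.
Step 5 — Magnitude: |H| = 0.9994 (-0.0 dB); phase: φ = -1.9°.

|H| = 0.9994 (-0.0 dB), φ = -1.9°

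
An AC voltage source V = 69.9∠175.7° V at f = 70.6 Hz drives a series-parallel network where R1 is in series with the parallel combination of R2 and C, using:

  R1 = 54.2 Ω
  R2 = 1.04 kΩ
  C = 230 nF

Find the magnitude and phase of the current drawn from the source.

Step 1 — Angular frequency: ω = 2π·f = 2π·70.6 = 443.6 rad/s.
Step 2 — Component impedances:
  R1: Z = R = 54.2 Ω
  R2: Z = R = 1040 Ω
  C: Z = 1/(jωC) = -j/(ω·C) = 0 - j9801 Ω
Step 3 — Parallel branch: R2 || C = 1/(1/R2 + 1/C) = 1028 - j109.1 Ω.
Step 4 — Series with R1: Z_total = R1 + (R2 || C) = 1083 - j109.1 Ω = 1088∠-5.8° Ω.
Step 5 — Source phasor: V = 69.9∠175.7° V = -69.7 + j5.241 V.
Step 6 — Ohm's law: I = V / Z_total = (-69.7 + j5.241) / (1083 - j109.1) = -0.06422 - j0.001632 A.
Step 7 — Convert to polar: |I| = 0.06424 A, ∠I = -178.5°.

I = 0.06424∠-178.5° A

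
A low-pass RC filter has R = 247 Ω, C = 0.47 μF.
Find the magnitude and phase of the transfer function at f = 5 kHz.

Step 1 — Angular frequency: ω = 2π·5000 = 3.142e+04 rad/s.
Step 2 — Transfer function: H(jω) = 1/(1 + jωRC).
Step 3 — Denominator: 1 + jωRC = 1 + j·3.142e+04·247·4.7e-07 = 1 + j3.647.
Step 4 — H = 0.06992 - j0.255.
Step 5 — Magnitude: |H| = 0.2644 (-11.6 dB); phase: φ = -74.7°.

|H| = 0.2644 (-11.6 dB), φ = -74.7°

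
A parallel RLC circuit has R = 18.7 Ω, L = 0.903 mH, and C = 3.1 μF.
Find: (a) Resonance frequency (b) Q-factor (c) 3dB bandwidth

Step 1 — Resonance: ω₀ = 1/√(LC) = 1/√(0.000903·3.1e-06) = 1.89e+04 rad/s.
Step 2 — f₀ = ω₀/(2π) = 3008 Hz.
Step 3 — Parallel Q: Q = R/(ω₀L) = 18.7/(1.89e+04·0.000903) = 1.096.
Step 4 — Bandwidth: Δω = ω₀/Q = 1.725e+04 rad/s; BW = Δω/(2π) = 2745 Hz.

(a) f₀ = 3008 Hz  (b) Q = 1.096  (c) BW = 2745 Hz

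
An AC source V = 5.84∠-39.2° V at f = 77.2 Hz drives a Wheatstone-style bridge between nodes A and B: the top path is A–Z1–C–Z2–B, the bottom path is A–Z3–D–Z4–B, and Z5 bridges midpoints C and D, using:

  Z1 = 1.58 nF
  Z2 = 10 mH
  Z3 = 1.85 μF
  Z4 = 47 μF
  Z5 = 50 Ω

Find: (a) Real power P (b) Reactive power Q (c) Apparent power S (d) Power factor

Step 1 — Angular frequency: ω = 2π·f = 2π·77.2 = 485.1 rad/s.
Step 2 — Component impedances:
  Z1: Z = 1/(jωC) = -j/(ω·C) = 0 - j1.305e+06 Ω
  Z2: Z = jωL = j·485.1·0.01 = 0 + j4.851 Ω
  Z3: Z = 1/(jωC) = -j/(ω·C) = 0 - j1114 Ω
  Z4: Z = 1/(jωC) = -j/(ω·C) = 0 - j43.86 Ω
  Z5: Z = R = 50 Ω
Step 3 — Bridge requires nodal analysis (the Z5 bridge couples midpoints C and D, so the two paths cannot be reduced to a simple series/parallel combination). Setting node B to ground and injecting 1 A at node A, the 3-node admittance system at A, C, D solves to V_A = Z_AB = 23.88 - j1139 Ω = 1139∠-88.8° Ω.
Step 4 — Source phasor: V = 5.84∠-39.2° V = 4.526 - j3.691 V.
Step 5 — Current: I = V / Z = 0.003324 + j0.003905 A = 0.005128∠49.6° A.
Step 6 — Complex power: S = V·I* = 0.000628 - j0.02994 VA.
Step 7 — Real power: P = Re(S) = 0.000628 W.
Step 8 — Reactive power: Q = Im(S) = -0.02994 VAR.
Step 9 — Apparent power: |S| = 0.02995 VA.
Step 10 — Power factor: PF = P/|S| = 0.02097 (leading).

(a) P = 0.000628 W  (b) Q = -0.02994 VAR  (c) S = 0.02995 VA  (d) PF = 0.02097 (leading)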